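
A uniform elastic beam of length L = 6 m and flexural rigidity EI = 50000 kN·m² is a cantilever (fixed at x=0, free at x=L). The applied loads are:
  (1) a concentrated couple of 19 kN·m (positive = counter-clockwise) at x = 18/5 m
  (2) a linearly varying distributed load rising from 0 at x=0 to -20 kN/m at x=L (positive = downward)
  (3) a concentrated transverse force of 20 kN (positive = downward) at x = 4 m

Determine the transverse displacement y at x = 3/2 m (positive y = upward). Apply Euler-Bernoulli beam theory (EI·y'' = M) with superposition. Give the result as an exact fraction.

Load 1 — applied couple M₀=19 kN·m at a=18/5 m (b=L-a=12/5):
  y_1 = M₀x²/(2EI)  [x≤a] = 19·(3/2)²/(2·50000) = 171/400000 m
Load 2 — triangular load w₀=-20 kN/m (0→w₀ over full span):
  y_2 = (w₀Lx³/12-w₀L²x²/6-w₀x⁵/(120L))/EI = ((-20)·6·(3/2)³/12-(-20)·6²·(3/2)²/6-(-20)·(3/2)⁵/(120·6))/50000 = 30267/6400000 m
Load 3 — point force P=20 kN at a=4 m (b=L-a=2):
  y_3 = -Px²(3a-x)/(6EI)  [x≤a] = -20·(3/2)²·(3·4-(3/2))/(6·50000) = -63/40000 m
Superposition: y = Σ y_i = 22923/6400000 m ≈ 0.003582 m

y(3/2) = 22923/6400000 m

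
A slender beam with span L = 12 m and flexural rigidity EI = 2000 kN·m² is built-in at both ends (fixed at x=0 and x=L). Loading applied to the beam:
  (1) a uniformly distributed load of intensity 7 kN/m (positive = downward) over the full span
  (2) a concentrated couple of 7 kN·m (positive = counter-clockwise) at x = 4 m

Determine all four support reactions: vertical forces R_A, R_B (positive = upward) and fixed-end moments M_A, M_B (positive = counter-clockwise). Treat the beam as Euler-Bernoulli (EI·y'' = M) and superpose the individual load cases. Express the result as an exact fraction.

Load 1 — uniform load w=7 kN/m over full span:
  R_A = wL/2 = 7·12/2 = 42 kN
  M_A = wL²/12 = 7·12²/12 = 84 kN·m
  R_B = wL/2 = 7·12/2 = 42 kN
  M_B = -wL²/12 = -7·12²/12 = -84 kN·m
Load 2 — applied couple M₀=7 kN·m at a=4 m (b=L-a=8):
  R_A = 6M₀ab/L³ = 6·7·4·8/12³ = 7/9 kN
  M_A = M₀b(2a-b)/L² = 7·8·(2·4-8)/12² = 0 kN·m
  R_B = -6M₀ab/L³ = -6·7·4·8/12³ = -7/9 kN
  M_B = M₀a(2b-a)/L² = 7·4·(2·8-4)/12² = 7/3 kN·m
Superposition: R_A = 385/9 kN, M_A = 84 kN·m, R_B = 371/9 kN, M_B = -245/3 kN·m

R_A = 385/9 kN, M_A = 84 kN·m, R_B = 371/9 kN, M_B = -245/3 kN·m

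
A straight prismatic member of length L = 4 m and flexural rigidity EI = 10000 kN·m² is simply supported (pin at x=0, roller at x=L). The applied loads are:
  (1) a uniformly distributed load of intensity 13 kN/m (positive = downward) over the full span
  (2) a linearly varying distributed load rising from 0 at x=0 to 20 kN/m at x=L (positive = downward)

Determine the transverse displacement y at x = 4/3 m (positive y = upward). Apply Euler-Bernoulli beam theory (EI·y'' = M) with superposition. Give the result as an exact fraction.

y(4/3) = -2996/455625 m

Load 1 — uniform load w=13 kN/m over full span:
  y_1 = -wx(L³-2Lx²+x³)/(24EI) = -13·(4/3)·(4³-2·4·(4/3)²+(4/3)³)/(24·10000) = -572/151875 m
Load 2 — triangular load w₀=20 kN/m (0→w₀ over full span):
  y_2 = -w₀x(7L⁴-10L²x²+3x⁴)/(360LEI) = -20·(4/3)·(7·4⁴-10·4²·(4/3)²+3·(4/3)⁴)/(360·4·10000) = -256/91125 m
Superposition: y = Σ y_i = -2996/455625 m ≈ -0.006576 m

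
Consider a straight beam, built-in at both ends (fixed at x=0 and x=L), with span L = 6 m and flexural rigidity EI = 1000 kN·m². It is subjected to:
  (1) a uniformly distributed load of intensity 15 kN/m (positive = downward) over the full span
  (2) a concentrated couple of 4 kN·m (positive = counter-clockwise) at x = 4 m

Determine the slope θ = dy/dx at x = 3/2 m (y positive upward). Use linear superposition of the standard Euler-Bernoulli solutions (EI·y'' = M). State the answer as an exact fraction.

θ(3/2) = -421/16000 rad

Load 1 — uniform load w=15 kN/m over full span:
  θ_1 = -wx(L-x)(L-2x)/(12EI) = -15·(3/2)·(6-(3/2))·(6-2·(3/2))/(12·1000) = -81/3200 rad
Load 2 — applied couple M₀=4 kN·m at a=4 m (b=L-a=2):
  θ_2 = (R_Ax²/2 - M_Ax)/EI  [x≤a] with R_A=8/9, M_A=4/3 = ((8/9)·(3/2)²/2 - (4/3)·(3/2))/1000 = -1/1000 rad
Superposition: θ = Σ θ_i = -421/16000 rad ≈ -0.026312 rad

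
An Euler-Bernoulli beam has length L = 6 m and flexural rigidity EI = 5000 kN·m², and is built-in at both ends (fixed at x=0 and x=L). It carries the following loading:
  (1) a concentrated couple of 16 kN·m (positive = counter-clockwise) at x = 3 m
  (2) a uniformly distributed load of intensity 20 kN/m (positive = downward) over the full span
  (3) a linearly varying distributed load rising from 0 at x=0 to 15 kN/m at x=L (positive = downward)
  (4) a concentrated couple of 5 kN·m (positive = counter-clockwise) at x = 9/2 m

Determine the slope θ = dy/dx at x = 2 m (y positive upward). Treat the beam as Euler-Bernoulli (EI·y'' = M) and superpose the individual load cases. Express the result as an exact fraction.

Load 1 — applied couple M₀=16 kN·m at a=3 m (b=L-a=3):
  θ_1 = (R_Ax²/2 - M_Ax)/EI  [x≤a] with R_A=4, M_A=4 = (4·2²/2 - 4·2)/5000 = 0 rad
Load 2 — uniform load w=20 kN/m over full span:
  θ_2 = -wx(L-x)(L-2x)/(12EI) = -20·2·(6-2)·(6-2·2)/(12·5000) = -2/375 rad
Load 3 — triangular load w₀=15 kN/m (0→w₀ over full span):
  θ_3 = -w₀(2x(L-x)(L-2x)(x+2L)+x²(L-x)²)/(120LEI) = -15·(2·2·(6-2)·(6-2·2)·(2+2·6)+2²·(6-2)²)/(120·6·5000) = -4/1875 rad
Load 4 — applied couple M₀=5 kN·m at a=9/2 m (b=L-a=3/2):
  θ_4 = (R_Ax²/2 - M_Ax)/EI  [x≤a] with R_A=15/16, M_A=25/16 = ((15/16)·2²/2 - (25/16)·2)/5000 = -1/4000 rad
Superposition: θ = Σ θ_i = -463/60000 rad ≈ -0.007717 rad

θ(2) = -463/60000 rad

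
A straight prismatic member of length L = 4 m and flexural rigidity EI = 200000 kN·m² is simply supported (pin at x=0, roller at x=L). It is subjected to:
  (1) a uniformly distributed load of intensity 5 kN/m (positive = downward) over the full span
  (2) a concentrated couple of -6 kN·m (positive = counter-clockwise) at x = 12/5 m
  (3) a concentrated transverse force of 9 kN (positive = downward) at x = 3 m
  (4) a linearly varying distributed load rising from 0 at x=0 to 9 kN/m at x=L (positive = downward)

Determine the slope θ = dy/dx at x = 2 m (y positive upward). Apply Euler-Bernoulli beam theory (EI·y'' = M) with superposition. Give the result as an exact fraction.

θ(2) = -549/40000000 rad

Load 1 — uniform load w=5 kN/m over full span:
  θ_1 = -w(L³-6Lx²+4x³)/(24EI) = -5·(4³-6·4·2²+4·2³)/(24·200000) = 0 rad
Load 2 — applied couple M₀=-6 kN·m at a=12/5 m (b=L-a=8/5):
  θ_2 = (M₀x²/(2L)+C₁)/EI  [x≤a] with C₁=M₀(3b²-L²)/(6L)=52/25 = ((-6)·2²/(2·4)+(52/25))/200000 = -23/5000000 rad
Load 3 — point force P=9 kN at a=3 m (b=L-a=1):
  θ_3 = -Pb(L²-b²-3x²)/(6LEI)  [x≤a] = -9·1·(4²-1²-3·2²)/(6·4·200000) = -9/1600000 rad
Load 4 — triangular load w₀=9 kN/m (0→w₀ over full span):
  θ_4 = -w₀(7L⁴-30L²x²+15x⁴)/(360LEI) = -9·(7·4⁴-30·4²·2²+15·2⁴)/(360·4·200000) = -7/2000000 rad
Superposition: θ = Σ θ_i = -549/40000000 rad ≈ -0.000014 rad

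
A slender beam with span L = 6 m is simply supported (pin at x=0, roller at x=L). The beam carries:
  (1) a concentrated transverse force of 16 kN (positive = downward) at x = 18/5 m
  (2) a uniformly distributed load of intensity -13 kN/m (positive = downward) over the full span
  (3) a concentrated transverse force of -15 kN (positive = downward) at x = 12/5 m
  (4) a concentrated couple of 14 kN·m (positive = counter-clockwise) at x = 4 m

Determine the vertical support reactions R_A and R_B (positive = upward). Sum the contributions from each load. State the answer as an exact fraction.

R_A = -589/15 kN, R_B = -566/15 kN

Load 1 — point force P=16 kN at a=18/5 m (b=L-a=12/5):
  R_A = Pb/L = 16·(12/5)/6 = 32/5 kN
  R_B = Pa/L = 16·(18/5)/6 = 48/5 kN
Load 2 — uniform load w=-13 kN/m over full span:
  R_A = wL/2 = (-13)·6/2 = -39 kN
  R_B = wL/2 = (-13)·6/2 = -39 kN
Load 3 — point force P=-15 kN at a=12/5 m (b=L-a=18/5):
  R_A = Pb/L = (-15)·(18/5)/6 = -9 kN
  R_B = Pa/L = (-15)·(12/5)/6 = -6 kN
Load 4 — applied couple M₀=14 kN·m at a=4 m (b=L-a=2):
  R_A = M₀/L = 14/6 = 7/3 kN
  R_B = -M₀/L = -14/6 = -7/3 kN
Superposition: R_A = -589/15 kN, R_B = -566/15 kN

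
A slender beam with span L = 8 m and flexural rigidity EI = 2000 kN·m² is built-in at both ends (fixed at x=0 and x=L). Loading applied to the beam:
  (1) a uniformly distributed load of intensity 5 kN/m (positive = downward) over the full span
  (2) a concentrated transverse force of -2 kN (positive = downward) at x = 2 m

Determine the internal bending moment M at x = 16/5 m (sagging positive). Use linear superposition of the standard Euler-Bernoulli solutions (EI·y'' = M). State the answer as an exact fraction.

M(16/5) = 659/60 kN·m

Load 1 — uniform load w=5 kN/m over full span:
  M_1 = wLx/2 - wL²/12 - wx²/2 = 5·8·(16/5)/2 - 5·8²/12 - 5·(16/5)²/2 = 176/15 kN·m
Load 2 — point force P=-2 kN at a=2 m (b=L-a=6):
  M_2 = Pa²(a+3b)(L-x)/L³ - Pa²b/L²  [x>a] = (-2)·2²·(2+3·6)·(8-(16/5))/8³ - (-2)·2²·6/8² = -3/4 kN·m
Superposition: M = Σ M_i = 659/60 kN·m ≈ 10.983333 kN·m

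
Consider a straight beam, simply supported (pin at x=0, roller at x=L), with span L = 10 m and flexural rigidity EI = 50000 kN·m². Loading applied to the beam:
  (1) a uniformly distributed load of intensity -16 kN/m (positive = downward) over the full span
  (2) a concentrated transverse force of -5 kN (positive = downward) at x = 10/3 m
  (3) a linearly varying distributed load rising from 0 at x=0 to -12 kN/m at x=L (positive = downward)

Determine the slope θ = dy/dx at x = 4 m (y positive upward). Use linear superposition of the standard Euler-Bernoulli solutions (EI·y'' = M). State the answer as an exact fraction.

Load 1 — uniform load w=-16 kN/m over full span:
  θ_1 = -w(L³-6Lx²+4x³)/(24EI) = -(-16)·(10³-6·10·4²+4·4³)/(24·50000) = 37/9375 rad
Load 2 — point force P=-5 kN at a=10/3 m (b=L-a=20/3):
  θ_2 = -Pa(2L²-6Lx+3x²+a²)/(6LEI)  [x>a] = -(-5)·(10/3)·(2·10²-6·10·4+3·4²+(10/3)²)/(6·10·50000) = 43/405000 rad
Load 3 — triangular load w₀=-12 kN/m (0→w₀ over full span):
  θ_3 = -w₀(7L⁴-30L²x²+15x⁴)/(360LEI) = -(-12)·(7·10⁴-30·10²·4²+15·4⁴)/(360·10·50000) = 323/187500 rad
Superposition: θ = Σ θ_i = 58477/10125000 rad ≈ 0.005776 rad

θ(4) = 58477/10125000 rad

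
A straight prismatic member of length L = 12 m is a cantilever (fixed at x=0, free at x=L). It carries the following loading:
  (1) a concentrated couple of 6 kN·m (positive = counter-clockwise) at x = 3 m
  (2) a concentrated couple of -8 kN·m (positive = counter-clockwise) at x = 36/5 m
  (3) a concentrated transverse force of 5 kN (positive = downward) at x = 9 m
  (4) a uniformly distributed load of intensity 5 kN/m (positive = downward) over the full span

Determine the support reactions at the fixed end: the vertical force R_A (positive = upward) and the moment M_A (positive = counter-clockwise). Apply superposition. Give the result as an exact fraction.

R_A = 65 kN, M_A = 407 kN·m

Load 1 — applied couple M₀=6 kN·m at a=3 m (b=L-a=9):
  R_A = 0 kN
  M_A = -M₀ = -6 kN·m
Load 2 — applied couple M₀=-8 kN·m at a=36/5 m (b=L-a=24/5):
  R_A = 0 kN
  M_A = -M₀ = -(-8) = 8 kN·m
Load 3 — point force P=5 kN at a=9 m (b=L-a=3):
  R_A = P = 5 kN
  M_A = Pa = 5·9 = 45 kN·m
Load 4 — uniform load w=5 kN/m over full span:
  R_A = wL = 5·12 = 60 kN
  M_A = wL²/2 = 5·12²/2 = 360 kN·m
Superposition: R_A = 65 kN, M_A = 407 kN·m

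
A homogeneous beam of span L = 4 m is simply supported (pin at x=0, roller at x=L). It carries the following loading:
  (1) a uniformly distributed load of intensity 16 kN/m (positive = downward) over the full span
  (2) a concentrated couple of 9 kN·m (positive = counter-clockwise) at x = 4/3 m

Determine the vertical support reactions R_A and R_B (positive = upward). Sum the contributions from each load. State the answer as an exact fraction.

R_A = 137/4 kN, R_B = 119/4 kN

Load 1 — uniform load w=16 kN/m over full span:
  R_A = wL/2 = 16·4/2 = 32 kN
  R_B = wL/2 = 16·4/2 = 32 kN
Load 2 — applied couple M₀=9 kN·m at a=4/3 m (b=L-a=8/3):
  R_A = M₀/L = 9/4 kN
  R_B = -M₀/L = -9/4 kN
Superposition: R_A = 137/4 kN, R_B = 119/4 kN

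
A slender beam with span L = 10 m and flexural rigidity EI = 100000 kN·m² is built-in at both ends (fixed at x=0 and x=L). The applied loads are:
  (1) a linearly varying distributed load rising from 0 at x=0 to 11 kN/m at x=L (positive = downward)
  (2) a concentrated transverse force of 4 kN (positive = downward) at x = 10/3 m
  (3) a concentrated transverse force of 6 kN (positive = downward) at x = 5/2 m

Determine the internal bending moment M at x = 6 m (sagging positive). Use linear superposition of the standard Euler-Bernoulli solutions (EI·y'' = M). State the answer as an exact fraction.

M(6) = 53689/2160 kN·m

Load 1 — triangular load w₀=11 kN/m (0→w₀ over full span):
  M_1 = 3w₀Lx/20 - w₀L²/30 - w₀x³/(6L) = 3·11·10·6/20 - 11·10²/30 - 11·6³/(6·10) = 341/15 kN·m
Load 2 — point force P=4 kN at a=10/3 m (b=L-a=20/3):
  M_2 = Pa²(a+3b)(L-x)/L³ - Pa²b/L²  [x>a] = 4·(10/3)²·((10/3)+3·(20/3))·(10-6)/10³ - 4·(10/3)²·(20/3)/10² = 32/27 kN·m
Load 3 — point force P=6 kN at a=5/2 m (b=L-a=15/2):
  M_3 = Pa²(a+3b)(L-x)/L³ - Pa²b/L²  [x>a] = 6·(5/2)²·((5/2)+3·(15/2))·(10-6)/10³ - 6·(5/2)²·(15/2)/10² = 15/16 kN·m
Superposition: M = Σ M_i = 53689/2160 kN·m ≈ 24.856019 kN·m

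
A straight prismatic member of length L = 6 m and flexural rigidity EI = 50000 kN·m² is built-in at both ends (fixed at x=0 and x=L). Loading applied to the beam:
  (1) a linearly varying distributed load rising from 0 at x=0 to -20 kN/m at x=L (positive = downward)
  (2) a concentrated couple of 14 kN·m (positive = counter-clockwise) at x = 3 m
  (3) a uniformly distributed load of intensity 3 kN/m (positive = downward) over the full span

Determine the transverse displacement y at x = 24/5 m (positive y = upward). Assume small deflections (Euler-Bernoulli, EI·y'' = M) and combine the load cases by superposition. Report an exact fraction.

y(24/5) = 40149/156250000 m

Load 1 — triangular load w₀=-20 kN/m (0→w₀ over full span):
  y_1 = -w₀x²(L-x)²(x+2L)/(120LEI) = -(-20)·(24/5)²·(6-(24/5))²·((24/5)+2·6)/(120·6·50000) = 3024/9765625 m
Load 2 — applied couple M₀=14 kN·m at a=3 m (b=L-a=3):
  y_2 = (R_Ax³/6 - M_Ax²/2 - M₀(x-a)²/2)/EI  [x>a] with R_A=7/2, M_A=7/2 = ((7/2)·(24/5)³/6 - (7/2)·(24/5)²/2 - 14·((24/5)-3)²/2)/50000 = 189/6250000 m
Load 3 — uniform load w=3 kN/m over full span:
  y_3 = -wx²(L-x)²/(24EI) = -3·(24/5)²·(6-(24/5))²/(24·50000) = -162/1953125 m
Superposition: y = Σ y_i = 40149/156250000 m ≈ 0.000257 m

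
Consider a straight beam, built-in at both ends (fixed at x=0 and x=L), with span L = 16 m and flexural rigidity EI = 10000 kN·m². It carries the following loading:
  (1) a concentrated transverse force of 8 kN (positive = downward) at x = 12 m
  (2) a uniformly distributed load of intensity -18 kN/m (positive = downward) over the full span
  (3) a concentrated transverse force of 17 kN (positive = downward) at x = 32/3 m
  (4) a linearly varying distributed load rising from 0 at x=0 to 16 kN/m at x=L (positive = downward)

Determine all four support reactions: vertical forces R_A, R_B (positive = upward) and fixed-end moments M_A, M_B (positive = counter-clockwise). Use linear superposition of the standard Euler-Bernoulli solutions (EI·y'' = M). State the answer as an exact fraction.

Load 1 — point force P=8 kN at a=12 m (b=L-a=4):
  R_A = Pb²(3a+b)/L³ = 8·4²·(3·12+4)/16³ = 5/4 kN
  M_A = Pab²/L² = 8·12·4²/16² = 6 kN·m
  R_B = Pa²(a+3b)/L³ = 8·12²·(12+3·4)/16³ = 27/4 kN
  M_B = -Pa²b/L² = -8·12²·4/16² = -18 kN·m
Load 2 — uniform load w=-18 kN/m over full span:
  R_A = wL/2 = (-18)·16/2 = -144 kN
  M_A = wL²/12 = (-18)·16²/12 = -384 kN·m
  R_B = wL/2 = (-18)·16/2 = -144 kN
  M_B = -wL²/12 = -(-18)·16²/12 = 384 kN·m
Load 3 — point force P=17 kN at a=32/3 m (b=L-a=16/3):
  R_A = Pb²(3a+b)/L³ = 17·(16/3)²·(3·(32/3)+(16/3))/16³ = 119/27 kN
  M_A = Pab²/L² = 17·(32/3)·(16/3)²/16² = 544/27 kN·m
  R_B = Pa²(a+3b)/L³ = 17·(32/3)²·((32/3)+3·(16/3))/16³ = 340/27 kN
  M_B = -Pa²b/L² = -17·(32/3)²·(16/3)/16² = -1088/27 kN·m
Load 4 — triangular load w₀=16 kN/m (0→w₀ over full span):
  R_A = 3w₀L/20 = 3·16·16/20 = 192/5 kN
  M_A = w₀L²/30 = 16·16²/30 = 2048/15 kN·m
  R_B = 7w₀L/20 = 7·16·16/20 = 448/5 kN
  M_B = -w₀L²/20 = -16·16²/20 = -1024/5 kN·m
Superposition: R_A = -53969/540 kN, M_A = -29878/135 kN·m, R_B = -18931/540 kN, M_B = 16322/135 kN·m

R_A = -53969/540 kN, M_A = -29878/135 kN·m, R_B = -18931/540 kN, M_B = 16322/135 kN·m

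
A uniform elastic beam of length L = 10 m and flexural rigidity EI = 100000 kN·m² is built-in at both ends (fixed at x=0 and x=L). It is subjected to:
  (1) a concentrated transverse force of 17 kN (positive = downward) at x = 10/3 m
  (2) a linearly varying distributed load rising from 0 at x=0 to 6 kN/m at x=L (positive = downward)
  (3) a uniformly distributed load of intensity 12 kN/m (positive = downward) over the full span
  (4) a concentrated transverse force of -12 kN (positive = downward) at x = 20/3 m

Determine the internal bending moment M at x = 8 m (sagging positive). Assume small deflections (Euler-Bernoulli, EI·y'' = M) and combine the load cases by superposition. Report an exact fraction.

M(8) = -314/45 kN·m

Load 1 — point force P=17 kN at a=10/3 m (b=L-a=20/3):
  M_1 = Pa²(a+3b)(L-x)/L³ - Pa²b/L²  [x>a] = 17·(10/3)²·((10/3)+3·(20/3))·(10-8)/10³ - 17·(10/3)²·(20/3)/10² = -34/9 kN·m
Load 2 — triangular load w₀=6 kN/m (0→w₀ over full span):
  M_2 = 3w₀Lx/20 - w₀L²/30 - w₀x³/(6L) = 3·6·10·8/20 - 6·10²/30 - 6·8³/(6·10) = 4/5 kN·m
Load 3 — uniform load w=12 kN/m over full span:
  M_3 = wLx/2 - wL²/12 - wx²/2 = 12·10·8/2 - 12·10²/12 - 12·8²/2 = -4 kN·m
Load 4 — point force P=-12 kN at a=20/3 m (b=L-a=10/3):
  M_4 = Pa²(a+3b)(L-x)/L³ - Pa²b/L²  [x>a] = (-12)·(20/3)²·((20/3)+3·(10/3))·(10-8)/10³ - (-12)·(20/3)²·(10/3)/10² = 0 kN·m
Superposition: M = Σ M_i = -314/45 kN·m ≈ -6.977778 kN·m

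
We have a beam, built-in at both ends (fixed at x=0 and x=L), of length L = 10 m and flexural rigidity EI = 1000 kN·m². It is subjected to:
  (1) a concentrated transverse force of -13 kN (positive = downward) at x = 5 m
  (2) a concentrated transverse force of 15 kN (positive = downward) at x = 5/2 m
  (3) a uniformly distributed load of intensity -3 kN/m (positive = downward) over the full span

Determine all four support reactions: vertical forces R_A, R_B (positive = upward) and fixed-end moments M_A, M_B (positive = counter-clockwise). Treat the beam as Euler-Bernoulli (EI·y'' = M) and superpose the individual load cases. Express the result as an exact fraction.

Load 1 — point force P=-13 kN at a=5 m (b=L-a=5):
  R_A = Pb²(3a+b)/L³ = (-13)·5²·(3·5+5)/10³ = -13/2 kN
  M_A = Pab²/L² = (-13)·5·5²/10² = -65/4 kN·m
  R_B = Pa²(a+3b)/L³ = (-13)·5²·(5+3·5)/10³ = -13/2 kN
  M_B = -Pa²b/L² = -(-13)·5²·5/10² = 65/4 kN·m
Load 2 — point force P=15 kN at a=5/2 m (b=L-a=15/2):
  R_A = Pb²(3a+b)/L³ = 15·(15/2)²·(3·(5/2)+(15/2))/10³ = 405/32 kN
  M_A = Pab²/L² = 15·(5/2)·(15/2)²/10² = 675/32 kN·m
  R_B = Pa²(a+3b)/L³ = 15·(5/2)²·((5/2)+3·(15/2))/10³ = 75/32 kN
  M_B = -Pa²b/L² = -15·(5/2)²·(15/2)/10² = -225/32 kN·m
Load 3 — uniform load w=-3 kN/m over full span:
  R_A = wL/2 = (-3)·10/2 = -15 kN
  M_A = wL²/12 = (-3)·10²/12 = -25 kN·m
  R_B = wL/2 = (-3)·10/2 = -15 kN
  M_B = -wL²/12 = -(-3)·10²/12 = 25 kN·m
Superposition: R_A = -283/32 kN, M_A = -645/32 kN·m, R_B = -613/32 kN, M_B = 1095/32 kN·m

R_A = -283/32 kN, M_A = -645/32 kN·m, R_B = -613/32 kN, M_B = 1095/32 kN·m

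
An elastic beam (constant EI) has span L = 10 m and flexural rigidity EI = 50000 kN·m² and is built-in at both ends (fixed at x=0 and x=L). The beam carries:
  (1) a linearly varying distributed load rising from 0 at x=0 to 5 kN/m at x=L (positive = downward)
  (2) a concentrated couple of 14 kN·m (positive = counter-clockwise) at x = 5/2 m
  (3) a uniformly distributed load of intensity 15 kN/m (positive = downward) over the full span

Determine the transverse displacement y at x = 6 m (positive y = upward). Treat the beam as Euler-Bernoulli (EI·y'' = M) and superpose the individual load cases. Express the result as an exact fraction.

Load 1 — triangular load w₀=5 kN/m (0→w₀ over full span):
  y_1 = -w₀x²(L-x)²(x+2L)/(120LEI) = -5·6²·(10-6)²·(6+2·10)/(120·10·50000) = -39/31250 m
Load 2 — applied couple M₀=14 kN·m at a=5/2 m (b=L-a=15/2):
  y_2 = (R_Ax³/6 - M_Ax²/2 - M₀(x-a)²/2)/EI  [x>a] with R_A=63/40, M_A=-21/8 = ((63/40)·6³/6 - (-21/8)·6²/2 - 14·(6-(5/2))²/2)/50000 = 91/250000 m
Load 3 — uniform load w=15 kN/m over full span:
  y_3 = -wx²(L-x)²/(24EI) = -15·6²·(10-6)²/(24·50000) = -9/1250 m
Superposition: y = Σ y_i = -2021/250000 m ≈ -0.008084 m

y(6) = -2021/250000 m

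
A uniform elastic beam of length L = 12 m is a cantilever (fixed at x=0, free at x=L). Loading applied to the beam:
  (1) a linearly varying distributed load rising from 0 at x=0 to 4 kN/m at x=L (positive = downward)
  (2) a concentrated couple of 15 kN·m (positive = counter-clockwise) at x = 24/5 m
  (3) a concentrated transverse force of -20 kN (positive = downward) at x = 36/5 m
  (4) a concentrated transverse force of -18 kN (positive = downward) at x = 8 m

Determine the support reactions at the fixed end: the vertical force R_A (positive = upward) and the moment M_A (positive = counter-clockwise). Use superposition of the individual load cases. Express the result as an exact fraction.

Load 1 — triangular load w₀=4 kN/m (0→w₀ over full span):
  R_A = w₀L/2 = 4·12/2 = 24 kN
  M_A = w₀L²/3 = 4·12²/3 = 192 kN·m
Load 2 — applied couple M₀=15 kN·m at a=24/5 m (b=L-a=36/5):
  R_A = 0 kN
  M_A = -M₀ = -15 kN·m
Load 3 — point force P=-20 kN at a=36/5 m (b=L-a=24/5):
  R_A = P = (-20) = -20 kN
  M_A = Pa = (-20)·(36/5) = -144 kN·m
Load 4 — point force P=-18 kN at a=8 m (b=L-a=4):
  R_A = P = (-18) = -18 kN
  M_A = Pa = (-18)·8 = -144 kN·m
Superposition: R_A = -14 kN, M_A = -111 kN·m

R_A = -14 kN, M_A = -111 kN·m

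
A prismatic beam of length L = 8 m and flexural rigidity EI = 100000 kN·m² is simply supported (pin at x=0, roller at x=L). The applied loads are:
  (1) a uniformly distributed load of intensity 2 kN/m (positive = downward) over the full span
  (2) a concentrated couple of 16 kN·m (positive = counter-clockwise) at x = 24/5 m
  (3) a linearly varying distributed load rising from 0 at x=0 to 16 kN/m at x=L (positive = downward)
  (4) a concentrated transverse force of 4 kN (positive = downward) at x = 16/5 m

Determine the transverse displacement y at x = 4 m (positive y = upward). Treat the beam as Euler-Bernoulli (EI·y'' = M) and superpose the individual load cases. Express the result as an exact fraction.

Load 1 — uniform load w=2 kN/m over full span:
  y_1 = -wx(L³-2Lx²+x³)/(24EI) = -2·4·(8³-2·8·4²+4³)/(24·100000) = -2/1875 m
Load 2 — applied couple M₀=16 kN·m at a=24/5 m (b=L-a=16/5):
  y_2 = (M₀x³/(6L)+C₁x)/EI  [x≤a] with C₁=M₀(3b²-L²)/(6L)=-832/75 = (16·4³/(6·8)+(-832/75)·4)/100000 = -18/78125 m
Load 3 — triangular load w₀=16 kN/m (0→w₀ over full span):
  y_3 = -w₀x(7L⁴-10L²x²+3x⁴)/(360LEI) = -16·4·(7·8⁴-10·8²·4²+3·4⁴)/(360·8·100000) = -8/1875 m
Load 4 — point force P=4 kN at a=16/5 m (b=L-a=24/5):
  y_4 = -Pa(L-x)(2Lx-a²-x²)/(6LEI)  [x>a] = -4·(16/5)·(8-4)·(2·8·4-(16/5)²-4²)/(6·8·100000) = -472/1171875 m
Superposition: y = Σ y_i = -6992/1171875 m ≈ -0.005967 m

y(4) = -6992/1171875 m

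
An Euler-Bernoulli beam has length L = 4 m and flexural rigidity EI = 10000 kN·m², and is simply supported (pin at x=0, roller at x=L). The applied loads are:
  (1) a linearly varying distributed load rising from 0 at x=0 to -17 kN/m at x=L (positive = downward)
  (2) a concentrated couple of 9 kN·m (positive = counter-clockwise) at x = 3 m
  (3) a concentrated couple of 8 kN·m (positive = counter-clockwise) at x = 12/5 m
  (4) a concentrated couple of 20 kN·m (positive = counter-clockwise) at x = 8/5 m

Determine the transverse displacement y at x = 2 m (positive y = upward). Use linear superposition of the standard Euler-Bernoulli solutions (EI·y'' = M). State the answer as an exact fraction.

y(2) = 7771/3000000 m

Load 1 — triangular load w₀=-17 kN/m (0→w₀ over full span):
  y_1 = -w₀x(7L⁴-10L²x²+3x⁴)/(360LEI) = -(-17)·2·(7·4⁴-10·4²·2²+3·2⁴)/(360·4·10000) = 17/6000 m
Load 2 — applied couple M₀=9 kN·m at a=3 m (b=L-a=1):
  y_2 = (M₀x³/(6L)+C₁x)/EI  [x≤a] with C₁=M₀(3b²-L²)/(6L)=-39/8 = (9·2³/(6·4)+(-39/8)·2)/10000 = -27/40000 m
Load 3 — applied couple M₀=8 kN·m at a=12/5 m (b=L-a=8/5):
  y_3 = (M₀x³/(6L)+C₁x)/EI  [x≤a] with C₁=M₀(3b²-L²)/(6L)=-208/75 = (8·2³/(6·4)+(-208/75)·2)/10000 = -9/31250 m
Load 4 — applied couple M₀=20 kN·m at a=8/5 m (b=L-a=12/5):
  y_4 = (M₀x³/(6L)-M₀(x-a)²/2+C₁x)/EI  [x>a] with C₁=M₀(3b²-L²)/(6L)=16/15 = (20·2³/(6·4)-20·(2-(8/5))²/2+(16/15)·2)/10000 = 9/12500 m
Superposition: y = Σ y_i = 7771/3000000 m ≈ 0.002590 m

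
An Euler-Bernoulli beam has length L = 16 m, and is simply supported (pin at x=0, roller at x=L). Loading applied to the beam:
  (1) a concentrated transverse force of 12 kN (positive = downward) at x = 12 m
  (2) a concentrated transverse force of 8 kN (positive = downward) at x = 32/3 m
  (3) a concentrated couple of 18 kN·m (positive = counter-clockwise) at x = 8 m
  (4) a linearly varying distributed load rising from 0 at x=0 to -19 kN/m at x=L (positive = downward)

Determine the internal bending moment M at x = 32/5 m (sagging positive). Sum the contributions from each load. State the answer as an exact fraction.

Load 1 — point force P=12 kN at a=12 m (b=L-a=4):
  M_1 = Pbx/L  [x≤a] = 12·4·(32/5)/16 = 96/5 kN·m
Load 2 — point force P=8 kN at a=32/3 m (b=L-a=16/3):
  M_2 = Pbx/L  [x≤a] = 8·(16/3)·(32/5)/16 = 256/15 kN·m
Load 3 — applied couple M₀=18 kN·m at a=8 m (b=L-a=8):
  M_3 = M₀x/L  [x≤a] = 18·(32/5)/16 = 36/5 kN·m
Load 4 — triangular load w₀=-19 kN/m (0→w₀ over full span):
  M_4 = w₀Lx/6 - w₀x³/(6L) = (-19)·16·(32/5)/6 - (-19)·(32/5)³/(6·16) = -34048/125 kN·m
Superposition: M = Σ M_i = -85844/375 kN·m ≈ -228.917333 kN·m

M(32/5) = -85844/375 kN·m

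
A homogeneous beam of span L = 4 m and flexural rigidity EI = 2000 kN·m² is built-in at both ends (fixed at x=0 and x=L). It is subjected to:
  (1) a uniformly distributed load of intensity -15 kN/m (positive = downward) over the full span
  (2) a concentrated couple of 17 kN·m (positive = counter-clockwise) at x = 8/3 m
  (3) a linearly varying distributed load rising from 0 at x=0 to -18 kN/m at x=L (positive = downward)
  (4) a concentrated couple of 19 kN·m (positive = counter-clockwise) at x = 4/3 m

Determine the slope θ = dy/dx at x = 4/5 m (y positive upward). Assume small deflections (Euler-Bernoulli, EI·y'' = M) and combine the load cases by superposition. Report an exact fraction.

Load 1 — uniform load w=-15 kN/m over full span:
  θ_1 = -wx(L-x)(L-2x)/(12EI) = -(-15)·(4/5)·(4-(4/5))·(4-2·(4/5))/(12·2000) = 12/3125 rad
Load 2 — applied couple M₀=17 kN·m at a=8/3 m (b=L-a=4/3):
  θ_2 = (R_Ax²/2 - M_Ax)/EI  [x≤a] with R_A=17/3, M_A=17/3 = ((17/3)·(4/5)²/2 - (17/3)·(4/5))/2000 = -17/12500 rad
Load 3 — triangular load w₀=-18 kN/m (0→w₀ over full span):
  θ_3 = -w₀(2x(L-x)(L-2x)(x+2L)+x²(L-x)²)/(120LEI) = -(-18)·(2·(4/5)·(4-(4/5))·(4-2·(4/5))·((4/5)+2·4)+(4/5)²·(4-(4/5))²)/(120·4·2000) = 168/78125 rad
Load 4 — applied couple M₀=19 kN·m at a=4/3 m (b=L-a=8/3):
  θ_4 = (R_Ax²/2 - M_Ax)/EI  [x≤a] with R_A=19/3, M_A=0 = ((19/3)·(4/5)²/2 - 0·(4/5))/2000 = 19/18750 rad
Superposition: θ = Σ θ_i = 5291/937500 rad ≈ 0.005644 rad

θ(4/5) = 5291/937500 rad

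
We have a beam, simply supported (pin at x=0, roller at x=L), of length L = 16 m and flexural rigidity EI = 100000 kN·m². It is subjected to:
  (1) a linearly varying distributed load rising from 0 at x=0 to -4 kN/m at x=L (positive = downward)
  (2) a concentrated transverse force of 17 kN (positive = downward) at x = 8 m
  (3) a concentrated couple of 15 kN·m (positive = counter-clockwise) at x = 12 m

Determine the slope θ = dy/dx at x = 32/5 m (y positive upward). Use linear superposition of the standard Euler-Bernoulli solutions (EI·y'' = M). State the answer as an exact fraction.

θ(32/5) = 71783/1125000000 rad

Load 1 — triangular load w₀=-4 kN/m (0→w₀ over full span):
  θ_1 = -w₀(7L⁴-30L²x²+15x⁴)/(360LEI) = -(-4)·(7·16⁴-30·16²·(32/5)²+15·(32/5)⁴)/(360·16·100000) = 20672/17578125 rad
Load 2 — point force P=17 kN at a=8 m (b=L-a=8):
  θ_2 = -Pb(L²-b²-3x²)/(6LEI)  [x≤a] = -17·8·(16²-8²-3·(32/5)²)/(6·16·100000) = -153/156250 rad
Load 3 — applied couple M₀=15 kN·m at a=12 m (b=L-a=4):
  θ_3 = (M₀x²/(2L)+C₁)/EI  [x≤a] with C₁=M₀(3b²-L²)/(6L)=-65/2 = (15·(32/5)²/(2·16)+(-65/2))/100000 = -133/1000000 rad
Superposition: θ = Σ θ_i = 71783/1125000000 rad ≈ 0.000064 rad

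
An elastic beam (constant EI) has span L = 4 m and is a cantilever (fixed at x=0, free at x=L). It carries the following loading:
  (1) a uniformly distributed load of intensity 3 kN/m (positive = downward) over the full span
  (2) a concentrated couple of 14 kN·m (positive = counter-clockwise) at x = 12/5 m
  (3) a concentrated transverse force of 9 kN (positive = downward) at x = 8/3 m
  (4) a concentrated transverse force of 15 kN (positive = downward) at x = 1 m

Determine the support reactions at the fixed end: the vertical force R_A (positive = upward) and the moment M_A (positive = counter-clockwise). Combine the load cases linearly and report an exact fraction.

Load 1 — uniform load w=3 kN/m over full span:
  R_A = wL = 3·4 = 12 kN
  M_A = wL²/2 = 3·4²/2 = 24 kN·m
Load 2 — applied couple M₀=14 kN·m at a=12/5 m (b=L-a=8/5):
  R_A = 0 kN
  M_A = -M₀ = -14 kN·m
Load 3 — point force P=9 kN at a=8/3 m (b=L-a=4/3):
  R_A = P = 9 kN
  M_A = Pa = 9·(8/3) = 24 kN·m
Load 4 — point force P=15 kN at a=1 m (b=L-a=3):
  R_A = P = 15 kN
  M_A = Pa = 15·1 = 15 kN·m
Superposition: R_A = 36 kN, M_A = 49 kN·m

R_A = 36 kN, M_A = 49 kN·m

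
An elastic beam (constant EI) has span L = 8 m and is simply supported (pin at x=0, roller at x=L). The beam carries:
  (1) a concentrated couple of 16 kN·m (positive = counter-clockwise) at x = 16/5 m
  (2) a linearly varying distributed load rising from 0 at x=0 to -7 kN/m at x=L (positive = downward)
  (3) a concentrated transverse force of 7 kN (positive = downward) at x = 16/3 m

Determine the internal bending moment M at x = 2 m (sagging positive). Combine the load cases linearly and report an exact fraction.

M(2) = -53/6 kN·m

Load 1 — applied couple M₀=16 kN·m at a=16/5 m (b=L-a=24/5):
  M_1 = M₀x/L  [x≤a] = 16·2/8 = 4 kN·m
Load 2 — triangular load w₀=-7 kN/m (0→w₀ over full span):
  M_2 = w₀Lx/6 - w₀x³/(6L) = (-7)·8·2/6 - (-7)·2³/(6·8) = -35/2 kN·m
Load 3 — point force P=7 kN at a=16/3 m (b=L-a=8/3):
  M_3 = Pbx/L  [x≤a] = 7·(8/3)·2/8 = 14/3 kN·m
Superposition: M = Σ M_i = -53/6 kN·m ≈ -8.833333 kN·m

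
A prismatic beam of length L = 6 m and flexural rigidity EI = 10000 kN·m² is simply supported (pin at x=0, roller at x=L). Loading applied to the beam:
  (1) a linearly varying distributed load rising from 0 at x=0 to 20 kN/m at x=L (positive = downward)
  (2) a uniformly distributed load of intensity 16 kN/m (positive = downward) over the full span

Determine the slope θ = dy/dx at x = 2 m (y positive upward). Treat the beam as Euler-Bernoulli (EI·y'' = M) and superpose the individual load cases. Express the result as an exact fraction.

θ(2) = -13/1125 rad

Load 1 — triangular load w₀=20 kN/m (0→w₀ over full span):
  θ_1 = -w₀(7L⁴-30L²x²+15x⁴)/(360LEI) = -20·(7·6⁴-30·6²·2²+15·2⁴)/(360·6·10000) = -26/5625 rad
Load 2 — uniform load w=16 kN/m over full span:
  θ_2 = -w(L³-6Lx²+4x³)/(24EI) = -16·(6³-6·6·2²+4·2³)/(24·10000) = -13/1875 rad
Superposition: θ = Σ θ_i = -13/1125 rad ≈ -0.011556 rad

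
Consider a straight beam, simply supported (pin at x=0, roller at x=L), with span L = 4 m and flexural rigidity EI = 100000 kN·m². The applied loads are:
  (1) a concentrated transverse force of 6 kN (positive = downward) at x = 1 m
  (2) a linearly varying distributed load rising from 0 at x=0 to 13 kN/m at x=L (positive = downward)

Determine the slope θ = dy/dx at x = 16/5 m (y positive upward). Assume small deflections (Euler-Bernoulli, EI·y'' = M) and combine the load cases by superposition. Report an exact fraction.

θ(16/5) = 388487/2250000000 rad

Load 1 — point force P=6 kN at a=1 m (b=L-a=3):
  θ_1 = -Pa(2L²-6Lx+3x²+a²)/(6LEI)  [x>a] = -6·1·(2·4²-6·4·(16/5)+3·(16/5)²+1²)/(6·4·100000) = 327/10000000 rad
Load 2 — triangular load w₀=13 kN/m (0→w₀ over full span):
  θ_2 = -w₀(7L⁴-30L²x²+15x⁴)/(360LEI) = -13·(7·4⁴-30·4²·(16/5)²+15·(16/5)⁴)/(360·4·100000) = 9841/70312500 rad
Superposition: θ = Σ θ_i = 388487/2250000000 rad ≈ 0.000173 rad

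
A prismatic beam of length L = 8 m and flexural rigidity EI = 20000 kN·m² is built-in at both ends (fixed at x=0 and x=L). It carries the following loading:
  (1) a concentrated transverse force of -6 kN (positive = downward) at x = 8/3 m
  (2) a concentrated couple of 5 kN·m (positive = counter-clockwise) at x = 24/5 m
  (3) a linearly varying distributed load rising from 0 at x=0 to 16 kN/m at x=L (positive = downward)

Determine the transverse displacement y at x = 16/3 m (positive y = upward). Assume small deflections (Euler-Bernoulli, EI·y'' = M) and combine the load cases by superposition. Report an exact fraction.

y(16/3) = -7393/2278125 m

Load 1 — point force P=-6 kN at a=8/3 m (b=L-a=16/3):
  y_1 = -Pa²(L-x)²(3bL-(3b+a)(L-x))/(6L³EI)  [x>a] = -(-6)·(8/3)²·(8-(16/3))²·(3·(16/3)·8-(3·(16/3)+(8/3))·(8-(16/3)))/(6·8³·20000) = 176/455625 m
Load 2 — applied couple M₀=5 kN·m at a=24/5 m (b=L-a=16/5):
  y_2 = (R_Ax³/6 - M_Ax²/2 - M₀(x-a)²/2)/EI  [x>a] with R_A=9/10, M_A=8/5 = ((9/10)·(16/3)³/6 - (8/5)·(16/3)²/2 - 5·((16/3)-(24/5))²/2)/20000 = -1/28125 m
Load 3 — triangular load w₀=16 kN/m (0→w₀ over full span):
  y_3 = -w₀x²(L-x)²(x+2L)/(120LEI) = -16·(16/3)²·(8-(16/3))²·((16/3)+2·8)/(120·8·20000) = -8192/2278125 m
Superposition: y = Σ y_i = -7393/2278125 m ≈ -0.003245 m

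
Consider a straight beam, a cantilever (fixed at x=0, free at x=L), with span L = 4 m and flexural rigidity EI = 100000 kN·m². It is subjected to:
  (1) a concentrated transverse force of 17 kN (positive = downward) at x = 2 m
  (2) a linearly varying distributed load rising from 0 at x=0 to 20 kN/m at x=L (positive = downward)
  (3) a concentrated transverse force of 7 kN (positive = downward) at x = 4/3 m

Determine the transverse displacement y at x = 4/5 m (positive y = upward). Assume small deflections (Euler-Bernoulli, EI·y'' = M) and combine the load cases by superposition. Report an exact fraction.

y(4/5) = -8311/19531250 m

Load 1 — point force P=17 kN at a=2 m (b=L-a=2):
  y_1 = -Px²(3a-x)/(6EI)  [x≤a] = -17·(4/5)²·(3·2-(4/5))/(6·100000) = -221/2343750 m
Load 2 — triangular load w₀=20 kN/m (0→w₀ over full span):
  y_2 = (w₀Lx³/12-w₀L²x²/6-w₀x⁵/(120L))/EI = (20·4·(4/5)³/12-20·4²·(4/5)²/6-20·(4/5)⁵/(120·4))/100000 = -9004/29296875 m
Load 3 — point force P=7 kN at a=4/3 m (b=L-a=8/3):
  y_3 = -Px²(3a-x)/(6EI)  [x≤a] = -7·(4/5)²·(3·(4/3)-(4/5))/(6·100000) = -28/1171875 m
Superposition: y = Σ y_i = -8311/19531250 m ≈ -0.000426 m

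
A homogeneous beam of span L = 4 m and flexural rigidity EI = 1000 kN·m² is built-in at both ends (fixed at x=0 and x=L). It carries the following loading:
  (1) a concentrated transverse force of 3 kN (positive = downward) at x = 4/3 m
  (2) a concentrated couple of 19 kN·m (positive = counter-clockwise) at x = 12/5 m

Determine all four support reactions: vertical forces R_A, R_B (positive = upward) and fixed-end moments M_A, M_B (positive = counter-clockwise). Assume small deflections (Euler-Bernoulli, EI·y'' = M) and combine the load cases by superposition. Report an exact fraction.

R_A = 2039/225 kN, M_A = 1768/225 kN·m, R_B = -1364/225 kN, M_B = 313/225 kN·m

Load 1 — point force P=3 kN at a=4/3 m (b=L-a=8/3):
  R_A = Pb²(3a+b)/L³ = 3·(8/3)²·(3·(4/3)+(8/3))/4³ = 20/9 kN
  M_A = Pab²/L² = 3·(4/3)·(8/3)²/4² = 16/9 kN·m
  R_B = Pa²(a+3b)/L³ = 3·(4/3)²·((4/3)+3·(8/3))/4³ = 7/9 kN
  M_B = -Pa²b/L² = -3·(4/3)²·(8/3)/4² = -8/9 kN·m
Load 2 — applied couple M₀=19 kN·m at a=12/5 m (b=L-a=8/5):
  R_A = 6M₀ab/L³ = 6·19·(12/5)·(8/5)/4³ = 171/25 kN
  M_A = M₀b(2a-b)/L² = 19·(8/5)·(2·(12/5)-(8/5))/4² = 152/25 kN·m
  R_B = -6M₀ab/L³ = -6·19·(12/5)·(8/5)/4³ = -171/25 kN
  M_B = M₀a(2b-a)/L² = 19·(12/5)·(2·(8/5)-(12/5))/4² = 57/25 kN·m
Superposition: R_A = 2039/225 kN, M_A = 1768/225 kN·m, R_B = -1364/225 kN, M_B = 313/225 kN·m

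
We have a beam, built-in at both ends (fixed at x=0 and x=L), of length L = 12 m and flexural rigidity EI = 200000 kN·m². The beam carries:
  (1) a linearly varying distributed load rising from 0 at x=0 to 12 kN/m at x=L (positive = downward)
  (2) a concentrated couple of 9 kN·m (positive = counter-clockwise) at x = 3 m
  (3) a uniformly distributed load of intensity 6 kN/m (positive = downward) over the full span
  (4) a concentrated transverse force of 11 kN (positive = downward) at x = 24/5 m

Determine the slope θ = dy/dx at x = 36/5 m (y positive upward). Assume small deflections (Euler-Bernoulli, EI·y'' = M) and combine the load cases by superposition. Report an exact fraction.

θ(36/5) = 544311/1250000000 rad

Load 1 — triangular load w₀=12 kN/m (0→w₀ over full span):
  θ_1 = -w₀(2x(L-x)(L-2x)(x+2L)+x²(L-x)²)/(120LEI) = -12·(2·(36/5)·(12-(36/5))·(12-2·(36/5))·((36/5)+2·12)+(36/5)²·(12-(36/5))²)/(120·12·200000) = 324/1953125 rad
Load 2 — applied couple M₀=9 kN·m at a=3 m (b=L-a=9):
  θ_2 = (R_Ax²/2 - M_Ax - M₀(x-a))/EI  [x>a] with R_A=27/32, M_A=-27/16 = ((27/32)·(36/5)²/2 - (-27/16)·(36/5) - 9·((36/5)-3))/200000 = -189/10000000 rad
Load 3 — uniform load w=6 kN/m over full span:
  θ_3 = -wx(L-x)(L-2x)/(12EI) = -6·(36/5)·(12-(36/5))·(12-2·(36/5))/(12·200000) = 81/390625 rad
Load 4 — point force P=11 kN at a=24/5 m (b=L-a=36/5):
  θ_4 = Pa²(L-x)(2bL-(3b+a)(L-x))/(2L³EI)  [x>a] = 11·(24/5)²·(12-(36/5))·(2·(36/5)·12-(3·(36/5)+(24/5))·(12-(36/5)))/(2·12³·200000) = 792/9765625 rad
Superposition: θ = Σ θ_i = 544311/1250000000 rad ≈ 0.000435 rad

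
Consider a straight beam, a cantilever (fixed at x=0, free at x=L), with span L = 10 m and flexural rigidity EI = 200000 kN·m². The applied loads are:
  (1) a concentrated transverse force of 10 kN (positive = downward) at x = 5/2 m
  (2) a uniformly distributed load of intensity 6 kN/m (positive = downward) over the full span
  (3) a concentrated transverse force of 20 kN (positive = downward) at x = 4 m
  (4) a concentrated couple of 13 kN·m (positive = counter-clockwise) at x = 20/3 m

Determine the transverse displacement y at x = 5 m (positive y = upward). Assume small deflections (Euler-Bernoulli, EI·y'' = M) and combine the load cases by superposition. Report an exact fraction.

Load 1 — point force P=10 kN at a=5/2 m (b=L-a=15/2):
  y_1 = -Pa²(3x-a)/(6EI)  [x>a] = -10·(5/2)²·(3·5-(5/2))/(6·200000) = -1/1536 m
Load 2 — uniform load w=6 kN/m over full span:
  y_2 = -wx²(x²-4Lx+6L²)/(24EI) = -6·5²·(5²-4·10·5+6·10²)/(24·200000) = -17/1280 m
Load 3 — point force P=20 kN at a=4 m (b=L-a=6):
  y_3 = -Pa²(3x-a)/(6EI)  [x>a] = -20·4²·(3·5-4)/(6·200000) = -11/3750 m
Load 4 — applied couple M₀=13 kN·m at a=20/3 m (b=L-a=10/3):
  y_4 = M₀x²/(2EI)  [x≤a] = 13·5²/(2·200000) = 13/16000 m
Superposition: y = Σ y_i = -5137/320000 m ≈ -0.016053 m

y(5) = -5137/320000 m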